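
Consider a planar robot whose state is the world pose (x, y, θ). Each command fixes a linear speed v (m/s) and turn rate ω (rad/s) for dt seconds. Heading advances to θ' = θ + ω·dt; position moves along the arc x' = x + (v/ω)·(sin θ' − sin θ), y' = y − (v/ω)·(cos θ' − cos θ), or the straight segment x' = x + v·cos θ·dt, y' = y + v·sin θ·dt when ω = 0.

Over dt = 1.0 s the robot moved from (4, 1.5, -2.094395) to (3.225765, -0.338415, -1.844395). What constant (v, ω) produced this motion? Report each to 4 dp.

Δθ = -1.844395 − -2.094395 = 0.250000
ω = Δθ/dt = 0.250000/1.0 = 0.2500
R = −Δy/(cos θ' − cos θ) = 8.0000
v = R·ω = 8.0000·0.2500 = 2.0000

v = 2.0000, ω = 0.2500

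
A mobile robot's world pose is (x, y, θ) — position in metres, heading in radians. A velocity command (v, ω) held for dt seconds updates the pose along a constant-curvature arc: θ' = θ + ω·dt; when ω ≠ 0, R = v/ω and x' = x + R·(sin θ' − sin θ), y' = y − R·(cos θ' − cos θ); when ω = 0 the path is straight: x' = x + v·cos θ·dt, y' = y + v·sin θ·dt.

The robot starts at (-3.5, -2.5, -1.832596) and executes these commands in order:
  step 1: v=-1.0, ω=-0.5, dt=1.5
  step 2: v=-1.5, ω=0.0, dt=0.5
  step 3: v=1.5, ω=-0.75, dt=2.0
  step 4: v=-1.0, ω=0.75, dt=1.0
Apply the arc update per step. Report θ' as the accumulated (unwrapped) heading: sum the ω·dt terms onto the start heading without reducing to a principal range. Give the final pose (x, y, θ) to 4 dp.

step 1: θ'=-2.5826 (R=2.0000) → pose (-2.6288, -1.3221, -2.5826)
step 2: θ'=-2.5826 (straight) → pose (-1.9930, -0.9243, -2.5826)
step 3: θ'=-4.0826 (R=-2.0000) → pose (-4.6700, -0.4067, -4.0826)
step 4: θ'=-3.3326 (R=-1.3333) → pose (-3.8455, -0.9305, -3.3326)

(-3.8455, -0.9305, -3.3326)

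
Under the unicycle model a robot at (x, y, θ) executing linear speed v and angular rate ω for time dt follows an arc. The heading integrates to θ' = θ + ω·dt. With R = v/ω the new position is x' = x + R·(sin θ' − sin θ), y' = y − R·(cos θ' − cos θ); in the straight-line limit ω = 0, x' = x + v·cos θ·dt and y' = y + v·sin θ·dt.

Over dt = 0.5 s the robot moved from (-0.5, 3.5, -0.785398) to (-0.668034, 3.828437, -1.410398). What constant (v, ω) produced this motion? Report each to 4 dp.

v = -0.7500, ω = -1.2500

Δθ = -1.410398 − -0.785398 = -0.625000
ω = Δθ/dt = -0.625000/0.5 = -1.2500
R = −Δy/(cos θ' − cos θ) = 0.6000
v = R·ω = 0.6000·-1.2500 = -0.7500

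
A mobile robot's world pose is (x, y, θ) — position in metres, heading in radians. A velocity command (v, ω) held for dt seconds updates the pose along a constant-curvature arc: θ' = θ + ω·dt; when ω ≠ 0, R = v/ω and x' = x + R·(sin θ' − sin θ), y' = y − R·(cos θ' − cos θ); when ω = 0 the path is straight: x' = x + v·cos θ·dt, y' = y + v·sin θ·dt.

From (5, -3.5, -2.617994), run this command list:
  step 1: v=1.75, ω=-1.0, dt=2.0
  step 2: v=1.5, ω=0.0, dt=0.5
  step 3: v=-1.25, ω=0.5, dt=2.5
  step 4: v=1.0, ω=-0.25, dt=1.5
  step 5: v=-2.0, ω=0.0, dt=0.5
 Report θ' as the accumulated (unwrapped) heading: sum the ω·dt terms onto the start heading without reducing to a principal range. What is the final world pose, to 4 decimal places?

step 1: θ'=-4.6180 (R=-1.7500) → pose (2.3828, -2.1494, -4.6180)
step 2: θ'=-4.6180 (straight) → pose (2.3121, -1.4027, -4.6180)
step 3: θ'=-3.3680 (R=-2.5000) → pose (4.2398, -3.6033, -3.3680)
step 4: θ'=-3.7430 (R=-4.0000) → pose (2.8745, -3.0036, -3.7430)
step 5: θ'=-3.7430 (straight) → pose (3.6990, -3.5694, -3.7430)

(3.6990, -3.5694, -3.7430)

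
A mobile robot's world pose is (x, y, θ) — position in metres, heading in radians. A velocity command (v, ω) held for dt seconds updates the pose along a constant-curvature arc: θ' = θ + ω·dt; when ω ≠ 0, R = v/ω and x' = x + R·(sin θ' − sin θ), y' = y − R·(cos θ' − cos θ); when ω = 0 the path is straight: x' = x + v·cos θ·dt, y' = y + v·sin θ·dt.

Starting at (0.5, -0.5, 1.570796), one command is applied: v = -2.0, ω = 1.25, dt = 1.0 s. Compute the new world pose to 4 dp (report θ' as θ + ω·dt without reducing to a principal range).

θ' = 1.5708 + 1.25·1.0 = 2.8208
R = v/ω = -2.0/1.25 = -1.6000
x' = 0.5 + -1.6000·(sin 2.8208 − sin 1.5708) = 1.5955
y' = -0.5 − -1.6000·(cos 2.8208 − cos 1.5708) = -2.0184

(1.5955, -2.0184, 2.8208)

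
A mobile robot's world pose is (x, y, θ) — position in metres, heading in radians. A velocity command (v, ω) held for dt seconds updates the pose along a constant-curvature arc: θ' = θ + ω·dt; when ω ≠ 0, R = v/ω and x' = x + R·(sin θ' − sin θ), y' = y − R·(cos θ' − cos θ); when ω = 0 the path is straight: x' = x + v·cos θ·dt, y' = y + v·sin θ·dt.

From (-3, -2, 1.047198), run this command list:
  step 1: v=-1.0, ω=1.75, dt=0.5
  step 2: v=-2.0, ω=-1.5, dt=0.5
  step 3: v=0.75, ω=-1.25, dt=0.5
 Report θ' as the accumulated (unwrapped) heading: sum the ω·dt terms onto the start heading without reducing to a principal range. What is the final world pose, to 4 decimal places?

(-2.8239, -3.1793, 0.5472)

step 1: θ'=1.9222 (R=-0.5714) → pose (-3.0416, -2.4824, 1.9222)
step 2: θ'=1.1722 (R=1.3333) → pose (-3.0647, -3.4589, 1.1722)
step 3: θ'=0.5472 (R=-0.6000) → pose (-2.8239, -3.1793, 0.5472)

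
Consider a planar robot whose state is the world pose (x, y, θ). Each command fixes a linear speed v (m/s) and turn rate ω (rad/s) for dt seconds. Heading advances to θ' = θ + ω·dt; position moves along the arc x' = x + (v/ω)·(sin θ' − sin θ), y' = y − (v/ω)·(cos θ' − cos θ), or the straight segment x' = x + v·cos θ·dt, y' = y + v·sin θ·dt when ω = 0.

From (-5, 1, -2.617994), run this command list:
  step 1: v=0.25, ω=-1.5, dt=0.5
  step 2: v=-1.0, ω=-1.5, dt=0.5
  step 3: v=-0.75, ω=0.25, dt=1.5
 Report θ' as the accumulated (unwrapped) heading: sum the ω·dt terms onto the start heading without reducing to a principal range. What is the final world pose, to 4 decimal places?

(-3.9300, -0.0880, -3.7430)

step 1: θ'=-3.3680 (R=-0.1667) → pose (-5.1207, 0.9819, -3.3680)
step 2: θ'=-4.1180 (R=0.6667) → pose (-4.7181, 0.7056, -4.1180)
step 3: θ'=-3.7430 (R=-3.0000) → pose (-3.9300, -0.0880, -3.7430)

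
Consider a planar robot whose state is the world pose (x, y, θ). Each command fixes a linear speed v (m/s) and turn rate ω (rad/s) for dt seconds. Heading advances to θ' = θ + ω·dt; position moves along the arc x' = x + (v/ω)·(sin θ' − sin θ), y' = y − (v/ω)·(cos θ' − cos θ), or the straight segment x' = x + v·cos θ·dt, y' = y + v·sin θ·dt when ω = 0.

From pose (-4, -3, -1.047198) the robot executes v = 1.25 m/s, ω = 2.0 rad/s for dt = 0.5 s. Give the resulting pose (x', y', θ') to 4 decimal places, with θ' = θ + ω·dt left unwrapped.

(-3.4882, -3.3118, -0.0472)

θ' = -1.0472 + 2.0·0.5 = -0.0472
R = v/ω = 1.25/2.0 = 0.6250
x' = -4 + 0.6250·(sin -0.0472 − sin -1.0472) = -3.4882
y' = -3 − 0.6250·(cos -0.0472 − cos -1.0472) = -3.3118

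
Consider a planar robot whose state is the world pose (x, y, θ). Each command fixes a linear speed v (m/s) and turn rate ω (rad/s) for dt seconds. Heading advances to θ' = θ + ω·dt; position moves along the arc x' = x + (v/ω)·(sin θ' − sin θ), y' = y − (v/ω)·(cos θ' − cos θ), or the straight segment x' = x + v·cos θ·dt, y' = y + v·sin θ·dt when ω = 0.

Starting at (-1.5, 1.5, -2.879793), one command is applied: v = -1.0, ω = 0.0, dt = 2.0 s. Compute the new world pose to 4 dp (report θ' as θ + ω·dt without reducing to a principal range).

θ' = -2.8798 + 0.0·2.0 = -2.8798
ω = 0 → straight: x' = -1.5 + -1.0·cos(-2.8798)·2.0 = 0.4319
y' = 1.5 + -1.0·sin(-2.8798)·2.0 = 2.0176

(0.4319, 2.0176, -2.8798)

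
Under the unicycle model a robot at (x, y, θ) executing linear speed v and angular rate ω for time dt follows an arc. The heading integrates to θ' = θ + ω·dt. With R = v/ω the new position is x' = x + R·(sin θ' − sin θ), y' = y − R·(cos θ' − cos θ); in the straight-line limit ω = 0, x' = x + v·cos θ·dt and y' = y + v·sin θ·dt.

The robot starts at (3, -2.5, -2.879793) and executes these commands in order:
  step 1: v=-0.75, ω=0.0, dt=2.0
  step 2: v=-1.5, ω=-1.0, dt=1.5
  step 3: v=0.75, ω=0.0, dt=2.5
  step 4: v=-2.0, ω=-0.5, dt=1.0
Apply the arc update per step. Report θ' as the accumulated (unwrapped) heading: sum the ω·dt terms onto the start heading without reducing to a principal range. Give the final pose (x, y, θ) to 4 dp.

(5.8060, -3.2712, -4.8798)

step 1: θ'=-2.8798 (straight) → pose (4.4489, -2.1118, -2.8798)
step 2: θ'=-4.3798 (R=1.5000) → pose (6.2549, -3.0709, -4.3798)
step 3: θ'=-4.3798 (straight) → pose (5.6427, -1.2987, -4.3798)
step 4: θ'=-4.8798 (R=4.0000) → pose (5.8060, -3.2712, -4.8798)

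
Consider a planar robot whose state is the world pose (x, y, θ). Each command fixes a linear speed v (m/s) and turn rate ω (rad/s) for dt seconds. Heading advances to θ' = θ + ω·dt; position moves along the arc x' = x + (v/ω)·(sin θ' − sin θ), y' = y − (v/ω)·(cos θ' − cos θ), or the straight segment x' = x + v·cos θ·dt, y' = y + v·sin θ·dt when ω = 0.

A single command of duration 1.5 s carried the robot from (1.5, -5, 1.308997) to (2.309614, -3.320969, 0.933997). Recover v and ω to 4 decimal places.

v = 1.2500, ω = -0.2500

Δθ = 0.933997 − 1.308997 = -0.375000
ω = Δθ/dt = -0.375000/1.5 = -0.2500
R = −Δy/(cos θ' − cos θ) = -5.0000
v = R·ω = -5.0000·-0.2500 = 1.2500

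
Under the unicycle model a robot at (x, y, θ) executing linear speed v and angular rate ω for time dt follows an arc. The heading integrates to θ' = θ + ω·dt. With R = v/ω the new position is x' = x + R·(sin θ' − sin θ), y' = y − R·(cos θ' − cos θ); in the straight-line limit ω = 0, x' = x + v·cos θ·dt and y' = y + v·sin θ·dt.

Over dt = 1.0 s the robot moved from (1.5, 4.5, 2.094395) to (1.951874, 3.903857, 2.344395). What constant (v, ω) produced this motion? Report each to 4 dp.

v = -0.7500, ω = 0.2500

Δθ = 2.344395 − 2.094395 = 0.250000
ω = Δθ/dt = 0.250000/1.0 = 0.2500
R = −Δy/(cos θ' − cos θ) = -3.0000
v = R·ω = -3.0000·0.2500 = -0.7500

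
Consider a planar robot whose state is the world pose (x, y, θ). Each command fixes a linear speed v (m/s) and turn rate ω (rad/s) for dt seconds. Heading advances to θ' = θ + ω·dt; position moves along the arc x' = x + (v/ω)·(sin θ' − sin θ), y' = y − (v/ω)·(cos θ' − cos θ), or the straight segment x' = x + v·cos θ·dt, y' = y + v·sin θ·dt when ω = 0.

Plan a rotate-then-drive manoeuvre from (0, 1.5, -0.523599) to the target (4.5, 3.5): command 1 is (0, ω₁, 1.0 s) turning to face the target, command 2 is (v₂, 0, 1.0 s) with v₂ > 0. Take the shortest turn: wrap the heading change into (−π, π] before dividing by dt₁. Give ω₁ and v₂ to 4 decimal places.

ω₁ = 0.9418, v₂ = 4.9244

heading to target = atan2(3.5−1.5, 4.5−0) = 0.4182
Δθ = wrap(0.4182 − -0.5236) = 0.9418; ω₁ = Δθ/dt₁ = 0.9418
distance = √((4.5−0)² + (3.5−1.5)²) = 4.9244; v₂ = distance/dt₂ = 4.9244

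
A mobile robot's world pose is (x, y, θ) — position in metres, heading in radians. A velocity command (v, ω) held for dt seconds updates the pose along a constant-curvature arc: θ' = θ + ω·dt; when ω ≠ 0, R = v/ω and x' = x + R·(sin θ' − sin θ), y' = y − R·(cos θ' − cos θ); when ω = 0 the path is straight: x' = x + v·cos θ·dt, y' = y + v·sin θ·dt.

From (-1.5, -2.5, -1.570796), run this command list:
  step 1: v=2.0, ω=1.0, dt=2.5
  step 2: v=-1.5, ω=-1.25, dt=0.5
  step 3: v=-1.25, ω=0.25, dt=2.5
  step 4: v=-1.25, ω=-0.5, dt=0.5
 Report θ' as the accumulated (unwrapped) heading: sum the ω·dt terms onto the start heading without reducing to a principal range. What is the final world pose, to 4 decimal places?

(-1.4401, -6.3508, 0.6792)

step 1: θ'=0.9292 (R=2.0000) → pose (2.1023, -3.6969, 0.9292)
step 2: θ'=0.3042 (R=1.2000) → pose (1.5004, -4.1237, 0.3042)
step 3: θ'=0.9292 (R=-5.0000) → pose (-1.0077, -5.9017, 0.9292)
step 4: θ'=0.6792 (R=2.5000) → pose (-1.4401, -6.3508, 0.6792)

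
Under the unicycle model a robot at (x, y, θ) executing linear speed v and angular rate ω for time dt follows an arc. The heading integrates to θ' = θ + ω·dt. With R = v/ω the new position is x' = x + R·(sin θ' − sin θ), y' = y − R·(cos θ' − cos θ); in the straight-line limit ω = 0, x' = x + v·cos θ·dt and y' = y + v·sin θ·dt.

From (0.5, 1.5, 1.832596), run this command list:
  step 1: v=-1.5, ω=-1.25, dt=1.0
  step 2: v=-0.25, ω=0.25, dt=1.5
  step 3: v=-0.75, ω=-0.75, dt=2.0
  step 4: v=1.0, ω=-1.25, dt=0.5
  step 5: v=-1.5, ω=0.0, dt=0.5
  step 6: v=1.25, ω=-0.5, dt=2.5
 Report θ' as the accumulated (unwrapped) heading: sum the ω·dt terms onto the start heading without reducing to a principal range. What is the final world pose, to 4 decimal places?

step 1: θ'=0.5826 (R=1.2000) → pose (0.0011, 0.1874, 0.5826)
step 2: θ'=0.9576 (R=-1.0000) → pose (-0.2665, -0.0722, 0.9576)
step 3: θ'=-0.5424 (R=1.0000) → pose (-1.6005, -0.3532, -0.5424)
step 4: θ'=-1.1674 (R=-0.8000) → pose (-1.2777, -0.7243, -1.1674)
step 5: θ'=-1.1674 (straight) → pose (-1.5721, -0.0345, -1.1674)
step 6: θ'=-2.4174 (R=-2.5000) → pose (-2.2151, -2.8884, -2.4174)

(-2.2151, -2.8884, -2.4174)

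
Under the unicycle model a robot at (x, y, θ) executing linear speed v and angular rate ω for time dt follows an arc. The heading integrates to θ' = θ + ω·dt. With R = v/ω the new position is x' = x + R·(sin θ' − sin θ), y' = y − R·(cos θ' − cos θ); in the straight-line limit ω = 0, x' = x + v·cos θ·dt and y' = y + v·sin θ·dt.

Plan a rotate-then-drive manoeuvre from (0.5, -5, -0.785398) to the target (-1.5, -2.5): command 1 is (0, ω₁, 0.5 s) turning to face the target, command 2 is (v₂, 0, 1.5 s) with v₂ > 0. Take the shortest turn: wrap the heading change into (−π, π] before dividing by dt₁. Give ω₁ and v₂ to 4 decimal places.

ω₁ = 6.0619, v₂ = 2.1344

heading to target = atan2(-2.5−-5, -1.5−0.5) = 2.2455
Δθ = wrap(2.2455 − -0.7854) = 3.0309; ω₁ = Δθ/dt₁ = 6.0619
distance = √((-1.5−0.5)² + (-2.5−-5)²) = 3.2016; v₂ = distance/dt₂ = 2.1344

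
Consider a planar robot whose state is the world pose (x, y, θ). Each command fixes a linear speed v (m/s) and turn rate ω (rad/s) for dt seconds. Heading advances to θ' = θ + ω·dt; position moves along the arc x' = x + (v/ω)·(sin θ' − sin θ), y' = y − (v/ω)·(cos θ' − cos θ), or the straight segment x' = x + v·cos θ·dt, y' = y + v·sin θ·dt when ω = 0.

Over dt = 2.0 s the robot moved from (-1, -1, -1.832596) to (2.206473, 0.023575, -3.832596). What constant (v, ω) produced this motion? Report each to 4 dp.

v = -2.0000, ω = -1.0000

Δθ = -3.832596 − -1.832596 = -2.000000
ω = Δθ/dt = -2.000000/2.0 = -1.0000
R = Δx/(sin θ' − sin θ) = 2.0000
v = R·ω = 2.0000·-1.0000 = -2.0000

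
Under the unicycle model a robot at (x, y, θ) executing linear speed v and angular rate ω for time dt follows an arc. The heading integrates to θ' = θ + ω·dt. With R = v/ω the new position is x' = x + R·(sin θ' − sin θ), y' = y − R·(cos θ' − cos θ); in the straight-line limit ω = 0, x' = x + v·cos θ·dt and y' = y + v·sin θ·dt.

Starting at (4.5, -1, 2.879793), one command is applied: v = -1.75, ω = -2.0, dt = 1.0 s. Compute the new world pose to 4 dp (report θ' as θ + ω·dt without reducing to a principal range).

θ' = 2.8798 + -2.0·1.0 = 0.8798
R = v/ω = -1.75/-2.0 = 0.8750
x' = 4.5 + 0.8750·(sin 0.8798 − sin 2.8798) = 4.9478
y' = -1 − 0.8750·(cos 0.8798 − cos 2.8798) = -2.4028

(4.9478, -2.4028, 0.8798)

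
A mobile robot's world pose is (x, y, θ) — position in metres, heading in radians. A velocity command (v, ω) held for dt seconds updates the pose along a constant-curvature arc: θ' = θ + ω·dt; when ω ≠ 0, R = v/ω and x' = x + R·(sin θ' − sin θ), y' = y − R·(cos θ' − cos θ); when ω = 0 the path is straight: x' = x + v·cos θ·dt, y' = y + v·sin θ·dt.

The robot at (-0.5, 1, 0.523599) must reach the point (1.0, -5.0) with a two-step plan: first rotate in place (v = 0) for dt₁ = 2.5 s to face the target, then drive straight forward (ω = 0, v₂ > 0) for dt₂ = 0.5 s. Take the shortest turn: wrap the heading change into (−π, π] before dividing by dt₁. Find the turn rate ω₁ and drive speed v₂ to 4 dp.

heading to target = atan2(-5−1, 1−-0.5) = -1.3258
Δθ = wrap(-1.3258 − 0.5236) = -1.8494; ω₁ = Δθ/dt₁ = -0.7398
distance = √((1−-0.5)² + (-5−1)²) = 6.1847; v₂ = distance/dt₂ = 12.3693

ω₁ = -0.7398, v₂ = 12.3693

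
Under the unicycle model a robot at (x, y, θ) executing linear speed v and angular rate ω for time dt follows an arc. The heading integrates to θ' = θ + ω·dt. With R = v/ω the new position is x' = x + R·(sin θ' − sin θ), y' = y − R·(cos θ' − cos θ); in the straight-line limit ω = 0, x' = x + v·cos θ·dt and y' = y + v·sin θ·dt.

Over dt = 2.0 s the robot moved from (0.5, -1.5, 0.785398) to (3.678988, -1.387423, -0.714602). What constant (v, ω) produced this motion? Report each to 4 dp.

v = 1.7500, ω = -0.7500

Δθ = -0.714602 − 0.785398 = -1.500000
ω = Δθ/dt = -1.500000/2.0 = -0.7500
R = Δx/(sin θ' − sin θ) = -2.3333
v = R·ω = -2.3333·-0.7500 = 1.7500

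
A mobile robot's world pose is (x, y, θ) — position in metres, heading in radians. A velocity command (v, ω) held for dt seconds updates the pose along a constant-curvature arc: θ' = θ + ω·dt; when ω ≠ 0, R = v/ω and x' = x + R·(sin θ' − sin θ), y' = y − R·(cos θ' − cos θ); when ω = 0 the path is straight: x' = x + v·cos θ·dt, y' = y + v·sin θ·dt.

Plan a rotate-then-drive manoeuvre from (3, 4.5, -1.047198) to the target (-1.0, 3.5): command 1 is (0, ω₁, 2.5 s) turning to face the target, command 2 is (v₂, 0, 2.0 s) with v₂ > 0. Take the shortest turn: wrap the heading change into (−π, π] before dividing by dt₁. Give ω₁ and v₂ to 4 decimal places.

heading to target = atan2(3.5−4.5, -1−3) = -2.8966
Δθ = wrap(-2.8966 − -1.0472) = -1.8494; ω₁ = Δθ/dt₁ = -0.7398
distance = √((-1−3)² + (3.5−4.5)²) = 4.1231; v₂ = distance/dt₂ = 2.0616

ω₁ = -0.7398, v₂ = 2.0616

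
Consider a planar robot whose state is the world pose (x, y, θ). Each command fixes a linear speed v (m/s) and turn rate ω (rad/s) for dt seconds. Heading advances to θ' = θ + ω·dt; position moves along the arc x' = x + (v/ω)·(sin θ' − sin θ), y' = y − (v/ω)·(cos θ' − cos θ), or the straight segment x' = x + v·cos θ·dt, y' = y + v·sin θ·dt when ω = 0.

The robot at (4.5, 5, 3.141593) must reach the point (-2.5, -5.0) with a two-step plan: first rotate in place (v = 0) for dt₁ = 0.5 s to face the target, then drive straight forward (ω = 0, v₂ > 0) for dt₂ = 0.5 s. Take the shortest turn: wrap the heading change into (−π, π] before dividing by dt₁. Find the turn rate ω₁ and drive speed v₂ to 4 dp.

heading to target = atan2(-5−5, -2.5−4.5) = -2.1815
Δθ = wrap(-2.1815 − 3.1416) = 0.9601; ω₁ = Δθ/dt₁ = 1.9201
distance = √((-2.5−4.5)² + (-5−5)²) = 12.2066; v₂ = distance/dt₂ = 24.4131

ω₁ = 1.9201, v₂ = 24.4131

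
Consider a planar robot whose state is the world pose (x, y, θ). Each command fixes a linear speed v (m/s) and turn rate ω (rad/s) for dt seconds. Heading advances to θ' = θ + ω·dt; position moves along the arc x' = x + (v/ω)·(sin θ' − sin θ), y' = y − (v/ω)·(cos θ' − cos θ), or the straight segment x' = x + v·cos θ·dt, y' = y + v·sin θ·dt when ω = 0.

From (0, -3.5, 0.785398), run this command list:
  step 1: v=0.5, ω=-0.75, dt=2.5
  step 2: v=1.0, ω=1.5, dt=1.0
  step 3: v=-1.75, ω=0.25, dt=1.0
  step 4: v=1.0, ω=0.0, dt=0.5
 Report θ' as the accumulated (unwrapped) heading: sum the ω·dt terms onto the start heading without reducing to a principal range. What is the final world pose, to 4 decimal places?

step 1: θ'=-1.0896 (R=-0.6667) → pose (1.0624, -3.6628, -1.0896)
step 2: θ'=0.4104 (R=0.6667) → pose (1.9193, -3.9656, 0.4104)
step 3: θ'=0.6604 (R=-7.0000) → pose (0.4181, -4.8561, 0.6604)
step 4: θ'=0.6604 (straight) → pose (0.8130, -4.5494, 0.6604)

(0.8130, -4.5494, 0.6604)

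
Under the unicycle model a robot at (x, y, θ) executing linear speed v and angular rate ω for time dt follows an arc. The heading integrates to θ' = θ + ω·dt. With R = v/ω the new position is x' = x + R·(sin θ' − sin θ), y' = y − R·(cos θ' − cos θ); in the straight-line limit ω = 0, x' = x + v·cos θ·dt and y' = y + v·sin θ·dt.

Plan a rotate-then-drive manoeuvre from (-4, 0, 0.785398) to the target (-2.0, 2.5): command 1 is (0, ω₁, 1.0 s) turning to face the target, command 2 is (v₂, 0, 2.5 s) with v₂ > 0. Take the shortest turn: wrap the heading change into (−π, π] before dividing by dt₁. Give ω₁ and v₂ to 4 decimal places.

ω₁ = 0.1107, v₂ = 1.2806

heading to target = atan2(2.5−0, -2−-4) = 0.8961
Δθ = wrap(0.8961 − 0.7854) = 0.1107; ω₁ = Δθ/dt₁ = 0.1107
distance = √((-2−-4)² + (2.5−0)²) = 3.2016; v₂ = distance/dt₂ = 1.2806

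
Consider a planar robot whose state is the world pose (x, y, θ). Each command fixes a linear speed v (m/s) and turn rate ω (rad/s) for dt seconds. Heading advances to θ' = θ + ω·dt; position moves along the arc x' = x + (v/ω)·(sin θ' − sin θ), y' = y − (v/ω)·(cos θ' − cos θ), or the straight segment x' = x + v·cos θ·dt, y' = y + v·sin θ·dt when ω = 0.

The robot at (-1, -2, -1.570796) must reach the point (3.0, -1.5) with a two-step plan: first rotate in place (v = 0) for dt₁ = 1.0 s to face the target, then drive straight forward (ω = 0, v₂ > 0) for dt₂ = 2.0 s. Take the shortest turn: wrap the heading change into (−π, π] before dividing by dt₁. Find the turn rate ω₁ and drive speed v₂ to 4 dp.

heading to target = atan2(-1.5−-2, 3−-1) = 0.1244
Δθ = wrap(0.1244 − -1.5708) = 1.6952; ω₁ = Δθ/dt₁ = 1.6952
distance = √((3−-1)² + (-1.5−-2)²) = 4.0311; v₂ = distance/dt₂ = 2.0156

ω₁ = 1.6952, v₂ = 2.0156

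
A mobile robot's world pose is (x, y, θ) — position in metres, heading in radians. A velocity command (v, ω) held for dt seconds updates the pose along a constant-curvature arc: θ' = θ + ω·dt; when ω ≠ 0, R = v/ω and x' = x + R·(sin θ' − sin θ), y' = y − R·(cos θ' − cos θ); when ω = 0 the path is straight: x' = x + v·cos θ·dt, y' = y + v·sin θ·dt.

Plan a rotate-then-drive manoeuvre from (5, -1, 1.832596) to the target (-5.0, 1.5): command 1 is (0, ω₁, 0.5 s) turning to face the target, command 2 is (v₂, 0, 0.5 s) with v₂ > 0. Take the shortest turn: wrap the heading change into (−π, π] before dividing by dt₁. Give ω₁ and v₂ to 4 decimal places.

heading to target = atan2(1.5−-1, -5−5) = 2.8966
Δθ = wrap(2.8966 − 1.8326) = 1.0640; ω₁ = Δθ/dt₁ = 2.1280
distance = √((-5−5)² + (1.5−-1)²) = 10.3078; v₂ = distance/dt₂ = 20.6155

ω₁ = 2.1280, v₂ = 20.6155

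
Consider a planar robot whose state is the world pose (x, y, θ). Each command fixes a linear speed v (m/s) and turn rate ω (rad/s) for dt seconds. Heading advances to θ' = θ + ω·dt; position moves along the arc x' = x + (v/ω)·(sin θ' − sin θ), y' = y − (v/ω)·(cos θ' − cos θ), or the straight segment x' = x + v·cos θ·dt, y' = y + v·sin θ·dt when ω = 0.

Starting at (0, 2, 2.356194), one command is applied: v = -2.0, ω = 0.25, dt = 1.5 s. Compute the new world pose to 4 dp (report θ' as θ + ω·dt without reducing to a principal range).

(2.4651, 0.3212, 2.7312)

θ' = 2.3562 + 0.25·1.5 = 2.7312
R = v/ω = -2.0/0.25 = -8.0000
x' = 0 + -8.0000·(sin 2.7312 − sin 2.3562) = 2.4651
y' = 2 − -8.0000·(cos 2.7312 − cos 2.3562) = 0.3212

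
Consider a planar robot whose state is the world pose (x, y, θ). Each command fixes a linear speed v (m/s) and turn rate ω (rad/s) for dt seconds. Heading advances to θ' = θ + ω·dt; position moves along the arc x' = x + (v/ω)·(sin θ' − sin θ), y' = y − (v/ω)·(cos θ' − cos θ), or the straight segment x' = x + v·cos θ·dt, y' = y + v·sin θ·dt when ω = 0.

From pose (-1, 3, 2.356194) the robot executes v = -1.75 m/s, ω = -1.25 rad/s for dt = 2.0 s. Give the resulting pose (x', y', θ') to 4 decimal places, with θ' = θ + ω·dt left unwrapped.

θ' = 2.3562 + -1.25·2.0 = -0.1438
R = v/ω = -1.75/-1.25 = 1.4000
x' = -1 + 1.4000·(sin -0.1438 − sin 2.3562) = -2.1906
y' = 3 − 1.4000·(cos -0.1438 − cos 2.3562) = 0.6245

(-2.1906, 0.6245, -0.1438)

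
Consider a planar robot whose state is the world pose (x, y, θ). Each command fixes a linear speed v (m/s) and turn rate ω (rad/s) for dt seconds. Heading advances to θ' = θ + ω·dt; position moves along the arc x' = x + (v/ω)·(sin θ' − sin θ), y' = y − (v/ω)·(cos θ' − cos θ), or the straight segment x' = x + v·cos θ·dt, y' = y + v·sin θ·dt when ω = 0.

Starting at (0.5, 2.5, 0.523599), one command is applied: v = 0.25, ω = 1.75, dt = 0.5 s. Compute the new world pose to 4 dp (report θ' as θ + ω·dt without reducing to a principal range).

(0.5693, 2.5992, 1.3986)

θ' = 0.5236 + 1.75·0.5 = 1.3986
R = v/ω = 0.25/1.75 = 0.1429
x' = 0.5 + 0.1429·(sin 1.3986 − sin 0.5236) = 0.5693
y' = 2.5 − 0.1429·(cos 1.3986 − cos 0.5236) = 2.5992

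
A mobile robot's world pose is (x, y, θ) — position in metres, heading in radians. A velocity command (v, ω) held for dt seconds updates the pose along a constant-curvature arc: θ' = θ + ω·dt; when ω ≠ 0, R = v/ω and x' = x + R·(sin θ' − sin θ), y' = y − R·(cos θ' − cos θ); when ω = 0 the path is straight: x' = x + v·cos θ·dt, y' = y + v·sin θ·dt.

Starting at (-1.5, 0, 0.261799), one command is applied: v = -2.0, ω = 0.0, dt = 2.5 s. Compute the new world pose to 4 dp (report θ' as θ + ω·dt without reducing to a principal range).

(-6.3296, -1.2941, 0.2618)

θ' = 0.2618 + 0.0·2.5 = 0.2618
ω = 0 → straight: x' = -1.5 + -2.0·cos(0.2618)·2.5 = -6.3296
y' = 0 + -2.0·sin(0.2618)·2.5 = -1.2941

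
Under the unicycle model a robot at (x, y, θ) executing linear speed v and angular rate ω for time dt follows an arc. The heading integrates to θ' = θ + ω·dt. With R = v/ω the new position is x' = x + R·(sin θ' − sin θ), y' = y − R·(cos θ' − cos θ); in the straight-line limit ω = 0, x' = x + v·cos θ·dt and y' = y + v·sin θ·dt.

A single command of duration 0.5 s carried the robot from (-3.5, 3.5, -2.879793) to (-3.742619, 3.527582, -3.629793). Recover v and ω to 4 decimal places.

Δθ = -3.629793 − -2.879793 = -0.750000
ω = Δθ/dt = -0.750000/0.5 = -1.5000
R = Δx/(sin θ' − sin θ) = -0.3333
v = R·ω = -0.3333·-1.5000 = 0.5000

v = 0.5000, ω = -1.5000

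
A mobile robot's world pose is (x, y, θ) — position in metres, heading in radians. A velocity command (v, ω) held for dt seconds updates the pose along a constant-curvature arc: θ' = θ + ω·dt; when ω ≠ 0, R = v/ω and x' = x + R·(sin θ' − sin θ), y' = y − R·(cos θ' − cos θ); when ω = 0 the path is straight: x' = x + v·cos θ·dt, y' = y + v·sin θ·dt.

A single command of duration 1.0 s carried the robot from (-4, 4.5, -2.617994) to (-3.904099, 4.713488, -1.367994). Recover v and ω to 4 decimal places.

Δθ = -1.367994 − -2.617994 = 1.250000
ω = Δθ/dt = 1.250000/1.0 = 1.2500
R = −Δy/(cos θ' − cos θ) = -0.2000
v = R·ω = -0.2000·1.2500 = -0.2500

v = -0.2500, ω = 1.2500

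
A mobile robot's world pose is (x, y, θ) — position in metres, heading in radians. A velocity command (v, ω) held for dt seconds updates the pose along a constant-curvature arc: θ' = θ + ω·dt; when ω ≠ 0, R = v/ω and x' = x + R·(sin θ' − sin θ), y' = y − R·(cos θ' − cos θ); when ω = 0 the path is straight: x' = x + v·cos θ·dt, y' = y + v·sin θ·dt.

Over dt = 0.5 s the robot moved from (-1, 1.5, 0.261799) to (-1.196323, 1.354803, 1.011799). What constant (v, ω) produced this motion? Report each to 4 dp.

v = -0.5000, ω = 1.5000

Δθ = 1.011799 − 0.261799 = 0.750000
ω = Δθ/dt = 0.750000/0.5 = 1.5000
R = Δx/(sin θ' − sin θ) = -0.3333
v = R·ω = -0.3333·1.5000 = -0.5000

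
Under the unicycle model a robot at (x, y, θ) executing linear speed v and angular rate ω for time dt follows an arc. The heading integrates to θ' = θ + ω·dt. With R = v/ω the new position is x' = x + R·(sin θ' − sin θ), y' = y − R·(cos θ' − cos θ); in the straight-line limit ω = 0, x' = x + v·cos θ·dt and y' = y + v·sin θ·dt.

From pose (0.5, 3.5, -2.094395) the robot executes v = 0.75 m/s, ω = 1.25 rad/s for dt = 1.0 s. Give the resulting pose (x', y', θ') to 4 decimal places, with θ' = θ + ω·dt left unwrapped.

θ' = -2.0944 + 1.25·1.0 = -0.8444
R = v/ω = 0.75/1.25 = 0.6000
x' = 0.5 + 0.6000·(sin -0.8444 − sin -2.0944) = 0.5711
y' = 3.5 − 0.6000·(cos -0.8444 − cos -2.0944) = 2.8015

(0.5711, 2.8015, -0.8444)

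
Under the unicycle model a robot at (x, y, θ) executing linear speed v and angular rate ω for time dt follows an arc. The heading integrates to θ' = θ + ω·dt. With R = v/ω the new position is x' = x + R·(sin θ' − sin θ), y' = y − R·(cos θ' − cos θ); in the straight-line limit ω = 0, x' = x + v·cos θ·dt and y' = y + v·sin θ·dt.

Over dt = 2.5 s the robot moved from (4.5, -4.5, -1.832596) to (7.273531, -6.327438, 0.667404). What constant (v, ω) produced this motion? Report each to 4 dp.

Δθ = 0.667404 − -1.832596 = 2.500000
ω = Δθ/dt = 2.500000/2.5 = 1.0000
R = Δx/(sin θ' − sin θ) = 1.7500
v = R·ω = 1.7500·1.0000 = 1.7500

v = 1.7500, ω = 1.0000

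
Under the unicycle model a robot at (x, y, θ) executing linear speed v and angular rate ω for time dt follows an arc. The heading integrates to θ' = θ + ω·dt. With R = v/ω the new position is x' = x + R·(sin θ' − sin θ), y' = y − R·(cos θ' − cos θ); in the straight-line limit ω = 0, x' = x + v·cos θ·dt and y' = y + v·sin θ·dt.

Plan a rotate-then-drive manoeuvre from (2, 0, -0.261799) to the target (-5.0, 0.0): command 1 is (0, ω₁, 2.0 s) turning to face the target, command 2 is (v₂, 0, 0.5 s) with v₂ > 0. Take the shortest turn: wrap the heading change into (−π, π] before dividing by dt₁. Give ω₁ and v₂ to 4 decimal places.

heading to target = atan2(0−0, -5−2) = 3.1416
Δθ = wrap(3.1416 − -0.2618) = -2.8798; ω₁ = Δθ/dt₁ = -1.4399
distance = √((-5−2)² + (0−0)²) = 7.0000; v₂ = distance/dt₂ = 14.0000

ω₁ = -1.4399, v₂ = 14.0000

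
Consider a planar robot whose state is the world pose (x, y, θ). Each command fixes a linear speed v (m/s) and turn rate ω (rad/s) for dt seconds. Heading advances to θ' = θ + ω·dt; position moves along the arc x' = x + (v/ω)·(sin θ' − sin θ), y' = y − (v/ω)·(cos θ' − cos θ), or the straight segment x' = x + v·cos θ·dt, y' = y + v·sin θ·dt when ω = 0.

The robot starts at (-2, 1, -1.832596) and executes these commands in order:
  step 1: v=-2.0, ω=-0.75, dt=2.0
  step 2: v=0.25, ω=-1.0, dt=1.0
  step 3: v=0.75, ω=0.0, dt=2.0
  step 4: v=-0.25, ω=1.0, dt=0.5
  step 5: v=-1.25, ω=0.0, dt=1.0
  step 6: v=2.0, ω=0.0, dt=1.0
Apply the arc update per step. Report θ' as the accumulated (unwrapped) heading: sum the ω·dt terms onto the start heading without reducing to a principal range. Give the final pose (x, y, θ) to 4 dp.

(-0.1639, 4.8519, -3.8326)

step 1: θ'=-3.3326 (R=2.6667) → pose (1.0821, 2.9280, -3.3326)
step 2: θ'=-4.3326 (R=-0.2500) → pose (0.8973, 3.0808, -4.3326)
step 3: θ'=-4.3326 (straight) → pose (0.3412, 4.4739, -4.3326)
step 4: θ'=-3.8326 (R=-0.2500) → pose (0.4141, 4.3739, -3.8326)
step 5: θ'=-3.8326 (straight) → pose (1.3774, 3.5773, -3.8326)
step 6: θ'=-3.8326 (straight) → pose (-0.1639, 4.8519, -3.8326)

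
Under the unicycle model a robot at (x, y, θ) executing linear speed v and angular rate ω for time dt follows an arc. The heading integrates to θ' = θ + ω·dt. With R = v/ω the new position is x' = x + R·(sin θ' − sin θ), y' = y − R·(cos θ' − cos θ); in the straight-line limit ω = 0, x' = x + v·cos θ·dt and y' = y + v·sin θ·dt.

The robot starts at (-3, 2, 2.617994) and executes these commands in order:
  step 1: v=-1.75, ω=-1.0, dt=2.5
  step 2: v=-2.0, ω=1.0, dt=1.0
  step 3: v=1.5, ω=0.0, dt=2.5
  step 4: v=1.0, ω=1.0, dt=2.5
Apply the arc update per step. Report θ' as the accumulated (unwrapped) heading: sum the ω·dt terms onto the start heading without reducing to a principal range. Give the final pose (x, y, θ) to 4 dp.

(-4.9492, 2.3337, 3.6180)

step 1: θ'=0.1180 (R=1.7500) → pose (-3.6690, -1.2534, 0.1180)
step 2: θ'=1.1180 (R=-2.0000) → pose (-5.2320, -2.3645, 1.1180)
step 3: θ'=1.1180 (straight) → pose (-3.5914, 1.0076, 1.1180)
step 4: θ'=3.6180 (R=1.0000) → pose (-4.9492, 2.3337, 3.6180)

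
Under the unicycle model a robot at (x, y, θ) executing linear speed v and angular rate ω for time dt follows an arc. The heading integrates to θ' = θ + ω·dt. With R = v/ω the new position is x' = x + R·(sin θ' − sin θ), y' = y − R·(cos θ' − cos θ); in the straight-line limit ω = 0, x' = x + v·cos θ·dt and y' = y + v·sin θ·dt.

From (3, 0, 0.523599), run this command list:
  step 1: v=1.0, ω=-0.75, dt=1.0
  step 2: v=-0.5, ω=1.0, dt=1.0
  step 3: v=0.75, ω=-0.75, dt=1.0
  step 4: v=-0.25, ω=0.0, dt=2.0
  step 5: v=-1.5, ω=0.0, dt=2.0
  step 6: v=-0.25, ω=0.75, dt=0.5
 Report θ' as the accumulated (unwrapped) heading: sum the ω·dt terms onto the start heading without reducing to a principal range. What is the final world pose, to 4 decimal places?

step 1: θ'=-0.2264 (R=-1.3333) → pose (3.9660, 0.1446, -0.2264)
step 2: θ'=0.7736 (R=-0.5000) → pose (3.5044, 0.0151, 0.7736)
step 3: θ'=0.0236 (R=-1.0000) → pose (4.1795, 0.2994, 0.0236)
step 4: θ'=0.0236 (straight) → pose (3.6796, 0.2876, 0.0236)
step 5: θ'=0.0236 (straight) → pose (0.6805, 0.2168, 0.0236)
step 6: θ'=0.3986 (R=-0.3333) → pose (0.5590, 0.1908, 0.3986)

(0.5590, 0.1908, 0.3986)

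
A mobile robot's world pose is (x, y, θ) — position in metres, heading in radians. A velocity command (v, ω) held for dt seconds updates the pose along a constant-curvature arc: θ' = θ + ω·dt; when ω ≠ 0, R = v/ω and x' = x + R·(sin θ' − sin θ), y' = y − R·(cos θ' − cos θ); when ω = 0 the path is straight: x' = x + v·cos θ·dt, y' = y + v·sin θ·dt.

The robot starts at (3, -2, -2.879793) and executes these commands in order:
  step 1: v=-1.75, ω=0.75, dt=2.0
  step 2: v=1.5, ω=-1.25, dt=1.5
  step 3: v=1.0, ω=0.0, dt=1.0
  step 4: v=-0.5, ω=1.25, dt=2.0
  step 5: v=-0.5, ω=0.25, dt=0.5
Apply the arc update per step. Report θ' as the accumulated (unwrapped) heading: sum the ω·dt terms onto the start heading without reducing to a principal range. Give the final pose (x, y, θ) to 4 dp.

step 1: θ'=-1.3798 (R=-2.3333) → pose (4.6870, 0.6968, -1.3798)
step 2: θ'=-3.2548 (R=-1.2000) → pose (3.3733, -0.7233, -3.2548)
step 3: θ'=-3.2548 (straight) → pose (2.3797, -0.6104, -3.2548)
step 4: θ'=-0.7548 (R=-0.4000) → pose (2.6989, 0.0784, -0.7548)
step 5: θ'=-0.6298 (R=-2.0000) → pose (2.5066, 0.2379, -0.6298)

(2.5066, 0.2379, -0.6298)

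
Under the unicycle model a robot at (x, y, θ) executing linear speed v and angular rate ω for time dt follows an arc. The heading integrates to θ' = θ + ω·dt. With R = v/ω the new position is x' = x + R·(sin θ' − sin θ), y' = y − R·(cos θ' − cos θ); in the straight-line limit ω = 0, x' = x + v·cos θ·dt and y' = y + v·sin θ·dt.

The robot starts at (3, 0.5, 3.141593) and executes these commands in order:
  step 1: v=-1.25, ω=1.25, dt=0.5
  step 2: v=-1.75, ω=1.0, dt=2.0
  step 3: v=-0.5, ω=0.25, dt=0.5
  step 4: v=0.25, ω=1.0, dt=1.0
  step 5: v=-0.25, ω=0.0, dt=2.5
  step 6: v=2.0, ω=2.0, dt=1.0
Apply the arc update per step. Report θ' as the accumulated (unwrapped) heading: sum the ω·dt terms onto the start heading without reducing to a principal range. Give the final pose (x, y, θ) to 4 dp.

step 1: θ'=3.7666 (R=-1.0000) → pose (3.5851, 0.6890, 3.7666)
step 2: θ'=5.7666 (R=-1.7500) → pose (3.4255, 3.6299, 5.7666)
step 3: θ'=5.8916 (R=-2.0000) → pose (3.2010, 3.7395, 5.8916)
step 4: θ'=6.8916 (R=0.2500) → pose (3.4393, 3.7654, 6.8916)
step 5: θ'=6.8916 (straight) → pose (2.9265, 3.4082, 6.8916)
step 6: θ'=8.8916 (R=1.0000) → pose (2.8632, 5.0899, 8.8916)

(2.8632, 5.0899, 8.8916)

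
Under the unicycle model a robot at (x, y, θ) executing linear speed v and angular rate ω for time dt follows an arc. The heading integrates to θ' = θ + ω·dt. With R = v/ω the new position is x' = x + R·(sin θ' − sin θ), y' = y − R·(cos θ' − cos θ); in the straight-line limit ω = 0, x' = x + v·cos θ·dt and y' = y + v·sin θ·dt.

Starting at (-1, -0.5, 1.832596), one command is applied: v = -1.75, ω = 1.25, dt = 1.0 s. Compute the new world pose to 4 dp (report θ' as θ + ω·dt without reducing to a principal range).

θ' = 1.8326 + 1.25·1.0 = 3.0826
R = v/ω = -1.75/1.25 = -1.4000
x' = -1 + -1.4000·(sin 3.0826 − sin 1.8326) = 0.2697
y' = -0.5 − -1.4000·(cos 3.0826 − cos 1.8326) = -1.5352

(0.2697, -1.5352, 3.0826)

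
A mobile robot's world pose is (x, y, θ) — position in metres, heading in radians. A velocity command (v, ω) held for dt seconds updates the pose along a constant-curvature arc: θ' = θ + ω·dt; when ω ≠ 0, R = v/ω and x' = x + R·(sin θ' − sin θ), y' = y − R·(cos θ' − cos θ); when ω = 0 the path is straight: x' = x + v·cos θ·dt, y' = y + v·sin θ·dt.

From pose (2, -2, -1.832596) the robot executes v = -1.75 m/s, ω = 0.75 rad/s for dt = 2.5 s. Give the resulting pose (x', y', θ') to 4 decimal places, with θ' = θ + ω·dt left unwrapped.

θ' = -1.8326 + 0.75·2.5 = 0.0424
R = v/ω = -1.75/0.75 = -2.3333
x' = 2 + -2.3333·(sin 0.0424 − sin -1.8326) = -0.3527
y' = -2 − -2.3333·(cos 0.0424 − cos -1.8326) = 0.9351

(-0.3527, 0.9351, 0.0424)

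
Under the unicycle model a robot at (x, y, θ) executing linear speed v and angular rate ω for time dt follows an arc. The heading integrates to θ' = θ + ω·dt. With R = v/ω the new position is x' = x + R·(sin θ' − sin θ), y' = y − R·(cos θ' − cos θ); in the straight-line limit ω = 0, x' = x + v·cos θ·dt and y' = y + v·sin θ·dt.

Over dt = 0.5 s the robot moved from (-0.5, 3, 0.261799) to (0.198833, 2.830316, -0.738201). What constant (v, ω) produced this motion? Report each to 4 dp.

Δθ = -0.738201 − 0.261799 = -1.000000
ω = Δθ/dt = -1.000000/0.5 = -2.0000
R = Δx/(sin θ' − sin θ) = -0.7500
v = R·ω = -0.7500·-2.0000 = 1.5000

v = 1.5000, ω = -2.0000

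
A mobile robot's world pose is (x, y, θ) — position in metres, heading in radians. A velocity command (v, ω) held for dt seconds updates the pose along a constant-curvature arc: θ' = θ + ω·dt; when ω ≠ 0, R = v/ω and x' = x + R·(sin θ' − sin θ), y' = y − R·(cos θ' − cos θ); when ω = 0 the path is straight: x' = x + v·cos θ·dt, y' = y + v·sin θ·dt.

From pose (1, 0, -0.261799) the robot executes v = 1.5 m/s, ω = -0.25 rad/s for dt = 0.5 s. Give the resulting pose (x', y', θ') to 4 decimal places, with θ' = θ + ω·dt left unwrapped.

(1.7104, -0.2388, -0.3868)

θ' = -0.2618 + -0.25·0.5 = -0.3868
R = v/ω = 1.5/-0.25 = -6.0000
x' = 1 + -6.0000·(sin -0.3868 − sin -0.2618) = 1.7104
y' = 0 − -6.0000·(cos -0.3868 − cos -0.2618) = -0.2388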